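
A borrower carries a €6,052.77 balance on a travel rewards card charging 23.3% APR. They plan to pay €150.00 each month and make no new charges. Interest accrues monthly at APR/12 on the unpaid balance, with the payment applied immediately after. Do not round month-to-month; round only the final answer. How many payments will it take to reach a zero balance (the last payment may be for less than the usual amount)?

Monthly rate r = 23.3%/12 = 1.94167% = 0.0194167.
Recurrence: B ← B·(1+r) − €150.00.
Month 1: interest €117.52; balance after payment €6,020.29.
Month 2: interest €116.89; balance after payment €5,987.19.
Closed form: n = −ln(1 − rB₀/P)/ln(1+r) = −ln(0.2165)/ln(1.01942) ≈ 79.569, so the balance reaches zero during payment 80.

80 payments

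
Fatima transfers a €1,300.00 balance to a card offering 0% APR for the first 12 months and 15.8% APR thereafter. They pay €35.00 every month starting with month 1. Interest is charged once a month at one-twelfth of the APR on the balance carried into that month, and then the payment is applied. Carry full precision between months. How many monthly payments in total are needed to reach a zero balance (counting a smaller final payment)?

43 months

Promo months 1–12 at r₀ = 0%/12 = 0; months 13+ at r₁ = 15.8%/12 = 0.0131667.
After month 12 (no interest yet): B = €1,300.00 − 12·€35.00 = €880.00.
Then at r₁ with €35.00/mo: n₂ = −ln(1 − r₁·B/P)/ln(1+r₁) ≈ 30.74 → 31 more payments.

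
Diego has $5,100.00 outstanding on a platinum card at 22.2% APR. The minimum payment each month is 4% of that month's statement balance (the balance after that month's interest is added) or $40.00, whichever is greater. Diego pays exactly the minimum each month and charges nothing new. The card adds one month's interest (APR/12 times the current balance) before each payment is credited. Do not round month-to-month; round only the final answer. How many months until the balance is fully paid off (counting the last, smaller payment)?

107 months

Monthly rate r = 22.2%/12 = 1.85% = 0.0185.
While 4% of the post-interest balance exceeds $40.00, each month B ← (B·(1+r))·(1 − 0.04), i.e. B shrinks by the factor (1+r)·0.96 = 0.97776.
This holds for months 1–74. Entering month 75 the balance is $965.51; 4% of the post-interest balance is now below $40.00, so the flat $40.00 minimum applies from here.
From month 75 a fixed $40.00 at rate r clears $965.51 in 33 more payments. Total: 74 + 33 = 107 months.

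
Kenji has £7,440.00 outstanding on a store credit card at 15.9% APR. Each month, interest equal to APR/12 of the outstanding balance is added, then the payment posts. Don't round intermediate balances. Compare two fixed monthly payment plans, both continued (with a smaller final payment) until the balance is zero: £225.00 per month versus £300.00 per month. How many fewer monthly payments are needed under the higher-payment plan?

Monthly rate r = 15.9%/12 = 1.325% = 0.01325.
At £225.00/mo: n = ⌈−ln(1 − rB₀/P)/ln(1+r)⌉ = 44 payments (last £179.42); total interest = total paid − £7,440.00 = £2,414.42.
At £300.00/mo: 31 payments (last £80.17); total interest £1,640.17.
Payments saved = 44 − 31 = 13.

13 fewer payments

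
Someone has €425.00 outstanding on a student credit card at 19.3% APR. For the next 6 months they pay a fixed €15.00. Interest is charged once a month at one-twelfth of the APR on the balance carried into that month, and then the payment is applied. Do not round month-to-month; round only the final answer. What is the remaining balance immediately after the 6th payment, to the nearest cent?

€374.00

Monthly rate r = 19.3%/12 = 1.60833% = 0.0160833.
Each month: B ← B·(1+r) − €15.00.
Month 1: interest €6.84; balance after payment €416.84.
Month 2: interest €6.70; balance after payment €408.54.
Month 3: interest €6.57; balance after payment €400.11.
Month 4: interest €6.44; balance after payment €391.55.
Month 5: interest €6.30; balance after payment €382.84.
Month 6: interest €6.16; balance after payment €374.00.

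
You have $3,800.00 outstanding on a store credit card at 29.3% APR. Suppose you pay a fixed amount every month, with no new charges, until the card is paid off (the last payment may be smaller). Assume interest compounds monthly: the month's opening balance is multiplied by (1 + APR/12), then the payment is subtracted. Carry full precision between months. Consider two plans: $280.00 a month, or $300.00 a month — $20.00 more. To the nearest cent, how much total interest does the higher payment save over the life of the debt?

Monthly rate r = 29.3%/12 = 2.44167% = 0.0244167.
At $280.00/mo: n = ⌈−ln(1 − rB₀/P)/ln(1+r)⌉ = 17 payments (last $192.82); total interest = total paid − $3,800.00 = $872.82.
At $300.00/mo: 16 payments (last $102.38); total interest $802.38.
Interest saved = $872.82 − $802.38 = $70.44.

$70.44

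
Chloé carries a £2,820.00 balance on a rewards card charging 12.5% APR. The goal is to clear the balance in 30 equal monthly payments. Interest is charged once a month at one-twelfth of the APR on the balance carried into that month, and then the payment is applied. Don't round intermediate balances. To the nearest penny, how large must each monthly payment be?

Monthly rate r = 12.5%/12 = 1.04167% = 0.0104167.
Level-payment amortization: P = B₀·r / (1 − (1+r)^(−n)) = 2820.00·0.0104167 / (1 − 1.01042^(−30)).
Denominator 1 − (1+r)^(−30) = 0.267200839.
P = 29.375 / 0.267200839 ≈ 109.94.

£109.94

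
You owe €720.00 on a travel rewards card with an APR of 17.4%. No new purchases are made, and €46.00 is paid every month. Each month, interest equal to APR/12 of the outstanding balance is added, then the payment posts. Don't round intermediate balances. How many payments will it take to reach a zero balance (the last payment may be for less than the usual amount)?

Monthly rate r = 17.4%/12 = 1.45% = 0.0145.
Recurrence: B ← B·(1+r) − €46.00.
Month 1: interest €10.44; balance after payment €684.44.
Month 2: interest €9.92; balance after payment €648.36.
Closed form: n = −ln(1 − rB₀/P)/ln(1+r) = −ln(0.77304)/ln(1.0145) ≈ 17.882, so the balance reaches zero during payment 18.

18 payments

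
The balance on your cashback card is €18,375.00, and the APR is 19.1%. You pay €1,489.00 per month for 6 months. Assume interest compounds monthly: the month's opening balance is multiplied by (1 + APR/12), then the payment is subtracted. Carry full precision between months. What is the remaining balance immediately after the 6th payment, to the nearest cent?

Monthly rate r = 19.1%/12 = 1.59167% = 0.0159167.
Each month: B ← B·(1+r) − €1,489.00.
Month 1: interest €292.47; balance after payment €17,178.47.
Month 2: interest €273.42; balance after payment €15,962.89.
Month 3: interest €254.08; balance after payment €14,727.97.
Month 4: interest €234.42; balance after payment €13,473.39.
Month 5: interest €214.45; balance after payment €12,198.84.
Month 6: interest €194.16; balance after payment €10,904.01.

€10,904.01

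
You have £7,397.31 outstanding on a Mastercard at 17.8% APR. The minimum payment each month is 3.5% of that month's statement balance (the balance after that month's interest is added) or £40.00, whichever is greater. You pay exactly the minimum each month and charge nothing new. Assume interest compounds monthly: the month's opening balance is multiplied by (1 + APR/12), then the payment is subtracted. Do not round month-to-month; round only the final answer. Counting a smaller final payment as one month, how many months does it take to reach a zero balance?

Monthly rate r = 17.8%/12 = 1.48333% = 0.0148333.
While 3.5% of the post-interest balance exceeds £40.00, each month B ← (B·(1+r))·(1 − 0.035), i.e. B shrinks by the factor (1+r)·0.965 = 0.97931.
This holds for months 1–91. Entering month 92 the balance is £1,104.03; 3.5% of the post-interest balance is now below £40.00, so the flat £40.00 minimum applies from here.
From month 92 a fixed £40.00 at rate r clears £1,104.03 in 36 more payments. Total: 91 + 36 = 127 months.

127 months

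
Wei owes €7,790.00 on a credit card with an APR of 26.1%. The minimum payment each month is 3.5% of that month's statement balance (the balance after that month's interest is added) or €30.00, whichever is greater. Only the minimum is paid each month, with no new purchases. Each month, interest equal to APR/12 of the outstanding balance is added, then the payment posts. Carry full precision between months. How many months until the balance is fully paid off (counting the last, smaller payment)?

Monthly rate r = 26.1%/12 = 2.175% = 0.02175.
While 3.5% of the post-interest balance exceeds €30.00, each month B ← (B·(1+r))·(1 − 0.035), i.e. B shrinks by the factor (1+r)·0.965 = 0.98599.
This holds for months 1–158. Entering month 159 the balance is €838.12; 3.5% of the post-interest balance is now below €30.00, so the flat €30.00 minimum applies from here.
From month 159 a fixed €30.00 at rate r clears €838.12 in 44 more payments. Total: 158 + 44 = 202 months.

202 months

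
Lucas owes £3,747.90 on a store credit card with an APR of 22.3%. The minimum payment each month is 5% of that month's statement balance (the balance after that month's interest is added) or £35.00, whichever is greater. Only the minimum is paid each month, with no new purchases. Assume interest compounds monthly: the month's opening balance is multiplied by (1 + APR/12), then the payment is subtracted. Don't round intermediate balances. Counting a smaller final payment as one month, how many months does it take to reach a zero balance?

77 months

Monthly rate r = 22.3%/12 = 1.85833% = 0.0185833.
While 5% of the post-interest balance exceeds £35.00, each month B ← (B·(1+r))·(1 − 0.05), i.e. B shrinks by the factor (1+r)·0.95 = 0.96765.
This holds for months 1–52. Entering month 53 the balance is £678.01; 5% of the post-interest balance is now below £35.00, so the flat £35.00 minimum applies from here.
From month 53 a fixed £35.00 at rate r clears £678.01 in 25 more payments. Total: 52 + 25 = 77 months.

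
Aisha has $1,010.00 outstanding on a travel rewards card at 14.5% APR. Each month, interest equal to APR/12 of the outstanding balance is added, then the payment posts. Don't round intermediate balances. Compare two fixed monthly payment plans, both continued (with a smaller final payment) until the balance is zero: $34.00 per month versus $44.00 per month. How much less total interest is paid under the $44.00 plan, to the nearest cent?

$68.62

Monthly rate r = 14.5%/12 = 1.20833% = 0.0120833.
At $34.00/mo: n = ⌈−ln(1 − rB₀/P)/ln(1+r)⌉ = 38 payments (last $0.68); total interest = total paid − $1,010.00 = $248.68.
At $44.00/mo: 28 payments (last $2.06); total interest $180.06.
Interest saved = $248.68 − $180.06 = $68.62.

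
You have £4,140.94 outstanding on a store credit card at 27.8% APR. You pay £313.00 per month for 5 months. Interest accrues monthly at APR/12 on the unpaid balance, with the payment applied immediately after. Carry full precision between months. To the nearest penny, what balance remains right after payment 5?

£3,004.13

Monthly rate r = 27.8%/12 = 2.31667% = 0.0231667.
Each month: B ← B·(1+r) − £313.00.
Month 1: interest £95.93; balance after payment £3,923.87.
Month 2: interest £90.90; balance after payment £3,701.77.
Month 3: interest £85.76; balance after payment £3,474.53.
Month 4: interest £80.49; balance after payment £3,242.03.
Month 5: interest £75.11; balance after payment £3,004.13.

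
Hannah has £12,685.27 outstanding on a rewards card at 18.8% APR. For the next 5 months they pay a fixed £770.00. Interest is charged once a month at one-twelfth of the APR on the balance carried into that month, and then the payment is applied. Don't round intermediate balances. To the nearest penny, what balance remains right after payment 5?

Monthly rate r = 18.8%/12 = 1.56667% = 0.0156667.
Each month: B ← B·(1+r) − £770.00.
Month 1: interest £198.74; balance after payment £12,114.01.
Month 2: interest £189.79; balance after payment £11,533.79.
Month 3: interest £180.70; balance after payment £10,944.49.
Month 4: interest £171.46; balance after payment £10,345.95.
Month 5: interest £162.09; balance after payment £9,738.04.

£9,738.04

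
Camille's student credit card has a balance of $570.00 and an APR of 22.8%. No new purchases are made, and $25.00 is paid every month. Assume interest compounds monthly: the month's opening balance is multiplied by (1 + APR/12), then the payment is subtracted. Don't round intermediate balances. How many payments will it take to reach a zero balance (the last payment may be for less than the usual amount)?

Monthly rate r = 22.8%/12 = 1.9% = 0.019.
Recurrence: B ← B·(1+r) − $25.00.
Month 1: interest $10.83; balance after payment $555.83.
Month 2: interest $10.56; balance after payment $541.39.
Closed form: n = −ln(1 − rB₀/P)/ln(1+r) = −ln(0.5668)/ln(1.019) ≈ 30.164, so the balance reaches zero during payment 31.

31 payments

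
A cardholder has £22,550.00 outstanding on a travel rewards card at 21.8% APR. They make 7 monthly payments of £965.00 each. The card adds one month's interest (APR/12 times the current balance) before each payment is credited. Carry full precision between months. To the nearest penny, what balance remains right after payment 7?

£18,444.21

Monthly rate r = 21.8%/12 = 1.81667% = 0.0181667.
Each month: B ← B·(1+r) − £965.00.
Month 1: interest £409.66; balance after payment £21,994.66.
Month 2: interest £399.57; balance after payment £21,429.23.
Month 3: interest £389.30; balance after payment £20,853.53.
Month 4: interest £378.84; balance after payment £20,267.36.
Month 5: interest £368.19; balance after payment £19,670.56.
Month 6: interest £357.35; balance after payment £19,062.90.
Month 7: interest £346.31; balance after payment £18,444.21.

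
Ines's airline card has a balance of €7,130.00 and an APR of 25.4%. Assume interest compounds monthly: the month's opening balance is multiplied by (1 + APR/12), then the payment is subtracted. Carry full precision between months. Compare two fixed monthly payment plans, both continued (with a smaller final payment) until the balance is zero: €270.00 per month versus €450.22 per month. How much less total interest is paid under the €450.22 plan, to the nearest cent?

Monthly rate r = 25.4%/12 = 2.11667% = 0.0211667.
At €270.00/mo: n = ⌈−ln(1 − rB₀/P)/ln(1+r)⌉ = 40 payments (last €22.48); total interest = total paid − €7,130.00 = €3,422.48.
At €450.22/mo: 20 payments (last €222.89); total interest €1,647.07.
Interest saved = €3,422.48 − €1,647.07 = €1,775.41.

€1,775.41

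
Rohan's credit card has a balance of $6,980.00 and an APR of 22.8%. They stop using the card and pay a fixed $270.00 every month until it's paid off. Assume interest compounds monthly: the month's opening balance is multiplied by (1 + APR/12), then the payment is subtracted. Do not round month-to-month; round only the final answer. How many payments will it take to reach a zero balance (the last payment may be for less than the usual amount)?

Monthly rate r = 22.8%/12 = 1.9% = 0.019.
Recurrence: B ← B·(1+r) − $270.00.
Month 1: interest $132.62; balance after payment $6,842.62.
Month 2: interest $130.01; balance after payment $6,702.63.
Closed form: n = −ln(1 − rB₀/P)/ln(1+r) = −ln(0.50881)/ln(1.019) ≈ 35.898, so the balance reaches zero during payment 36.

36 months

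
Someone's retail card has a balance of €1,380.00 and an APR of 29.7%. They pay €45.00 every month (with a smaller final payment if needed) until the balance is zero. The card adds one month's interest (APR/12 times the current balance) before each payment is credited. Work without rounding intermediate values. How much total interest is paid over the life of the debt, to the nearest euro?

€1,239

Monthly rate r = 29.7%/12 = 2.475% = 0.02475.
Payoff takes n = ⌈−ln(1 − rB₀/P)/ln(1+r)⌉ = ⌈58.202⌉ = 59 payments; the last is €9.17.
Total paid = 58·€45.00 + €9.17 = €2,619.17.
Total interest = total paid − principal = €2,619.17 − €1,380.00 = €1,239.17.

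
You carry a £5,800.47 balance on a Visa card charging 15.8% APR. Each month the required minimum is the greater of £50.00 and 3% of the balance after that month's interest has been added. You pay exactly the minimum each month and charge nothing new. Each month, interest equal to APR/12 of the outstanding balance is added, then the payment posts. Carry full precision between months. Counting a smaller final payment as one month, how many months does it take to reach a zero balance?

Monthly rate r = 15.8%/12 = 1.31667% = 0.0131667.
While 3% of the post-interest balance exceeds £50.00, each month B ← (B·(1+r))·(1 − 0.03), i.e. B shrinks by the factor (1+r)·0.97 = 0.98277.
This holds for months 1–73. Entering month 74 the balance is £1,631.19; 3% of the post-interest balance is now below £50.00, so the flat £50.00 minimum applies from here.
From month 74 a fixed £50.00 at rate r clears £1,631.19 in 43 more payments. Total: 73 + 43 = 116 months.

116 months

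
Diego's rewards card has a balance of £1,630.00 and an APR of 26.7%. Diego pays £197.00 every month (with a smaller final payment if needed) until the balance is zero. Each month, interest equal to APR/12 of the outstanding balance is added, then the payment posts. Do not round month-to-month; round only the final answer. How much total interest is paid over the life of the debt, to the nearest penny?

Monthly rate r = 26.7%/12 = 2.225% = 0.02225.
Payoff takes n = ⌈−ln(1 − rB₀/P)/ln(1+r)⌉ = ⌈9.246⌉ = 10 payments; the last is £48.81.
Total paid = 9·£197.00 + £48.81 = £1,821.81.
Total interest = total paid − principal = £1,821.81 − £1,630.00 = £191.81.

£191.81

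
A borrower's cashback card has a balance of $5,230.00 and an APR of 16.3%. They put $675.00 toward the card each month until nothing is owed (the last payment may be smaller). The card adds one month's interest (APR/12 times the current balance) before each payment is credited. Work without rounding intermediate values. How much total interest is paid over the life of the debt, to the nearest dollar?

Monthly rate r = 16.3%/12 = 1.35833% = 0.0135833.
Payoff takes n = ⌈−ln(1 − rB₀/P)/ln(1+r)⌉ = ⌈8.242⌉ = 9 payments; the last is $164.48.
Total paid = 8·$675.00 + $164.48 = $5,564.48.
Total interest = total paid − principal = $5,564.48 − $5,230.00 = $334.48.

$334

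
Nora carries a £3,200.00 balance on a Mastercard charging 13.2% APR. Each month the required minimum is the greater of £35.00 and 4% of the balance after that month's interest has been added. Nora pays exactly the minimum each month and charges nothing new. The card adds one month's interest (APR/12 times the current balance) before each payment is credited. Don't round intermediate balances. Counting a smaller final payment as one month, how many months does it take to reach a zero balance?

73 months

Monthly rate r = 13.2%/12 = 1.1% = 0.011.
While 4% of the post-interest balance exceeds £35.00, each month B ← (B·(1+r))·(1 − 0.04), i.e. B shrinks by the factor (1+r)·0.96 = 0.97056.
This holds for months 1–44. Entering month 45 the balance is £859.28; 4% of the post-interest balance is now below £35.00, so the flat £35.00 minimum applies from here.
From month 45 a fixed £35.00 at rate r clears £859.28 in 29 more payments. Total: 44 + 29 = 73 months.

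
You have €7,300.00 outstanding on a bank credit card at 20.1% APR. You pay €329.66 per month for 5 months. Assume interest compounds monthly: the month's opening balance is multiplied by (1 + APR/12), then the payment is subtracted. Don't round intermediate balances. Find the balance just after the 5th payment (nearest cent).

€6,227.75

Monthly rate r = 20.1%/12 = 1.675% = 0.01675.
Each month: B ← B·(1+r) − €329.66.
Month 1: interest €122.28; balance after payment €7,092.61.
Month 2: interest €118.80; balance after payment €6,881.76.
Month 3: interest €115.27; balance after payment €6,667.37.
Month 4: interest €111.68; balance after payment €6,449.38.
Month 5: interest €108.03; balance after payment €6,227.75.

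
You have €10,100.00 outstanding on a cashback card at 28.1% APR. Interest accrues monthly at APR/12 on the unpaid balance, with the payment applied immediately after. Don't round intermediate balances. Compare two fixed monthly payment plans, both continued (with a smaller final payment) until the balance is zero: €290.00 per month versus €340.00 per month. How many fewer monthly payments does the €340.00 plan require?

22 fewer payments

Monthly rate r = 28.1%/12 = 2.34167% = 0.0234167.
At €290.00/mo: n = ⌈−ln(1 − rB₀/P)/ln(1+r)⌉ = 74 payments (last €8.18); total interest = total paid − €10,100.00 = €11,078.18.
At €340.00/mo: 52 payments (last €132.73); total interest €7,372.73.
Payments saved = 74 − 52 = 22.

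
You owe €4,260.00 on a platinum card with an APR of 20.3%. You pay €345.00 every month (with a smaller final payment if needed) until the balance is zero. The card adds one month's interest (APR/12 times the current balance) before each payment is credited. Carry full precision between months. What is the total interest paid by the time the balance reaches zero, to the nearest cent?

Monthly rate r = 20.3%/12 = 1.69167% = 0.0169167.
Payoff takes n = ⌈−ln(1 − rB₀/P)/ln(1+r)⌉ = ⌈13.968⌉ = 14 payments; the last is €333.95.
Total paid = 13·€345.00 + €333.95 = €4,818.95.
Total interest = total paid − principal = €4,818.95 − €4,260.00 = €558.95.

€558.95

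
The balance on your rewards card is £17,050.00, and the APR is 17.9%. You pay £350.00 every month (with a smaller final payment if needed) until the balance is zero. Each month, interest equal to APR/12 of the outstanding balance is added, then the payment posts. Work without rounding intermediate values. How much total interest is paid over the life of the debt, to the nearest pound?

Monthly rate r = 17.9%/12 = 1.49167% = 0.0149167.
Payoff takes n = ⌈−ln(1 − rB₀/P)/ln(1+r)⌉ = ⌈87.598⌉ = 88 payments; the last is £209.90.
Total paid = 87·£350.00 + £209.90 = £30,659.90.
Total interest = total paid − principal = £30,659.90 − £17,050.00 = £13,609.90.

£13,610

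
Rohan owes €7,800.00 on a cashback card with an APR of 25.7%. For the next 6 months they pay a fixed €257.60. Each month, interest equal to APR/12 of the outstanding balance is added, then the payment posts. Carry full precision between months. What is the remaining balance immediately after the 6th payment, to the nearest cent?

€7,226.77

Monthly rate r = 25.7%/12 = 2.14167% = 0.0214167.
Each month: B ← B·(1+r) − €257.60.
Month 1: interest €167.05; balance after payment €7,709.45.
Month 2: interest €165.11; balance after payment €7,616.96.
Month 3: interest €163.13; balance after payment €7,522.49.
Month 4: interest €161.11; balance after payment €7,426.00.
Month 5: interest €159.04; balance after payment €7,327.44.
Month 6: interest €156.93; balance after payment €7,226.77.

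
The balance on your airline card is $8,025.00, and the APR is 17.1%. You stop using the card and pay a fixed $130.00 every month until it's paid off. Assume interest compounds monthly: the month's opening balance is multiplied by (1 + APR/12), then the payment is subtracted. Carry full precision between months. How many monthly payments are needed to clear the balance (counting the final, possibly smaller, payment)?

Monthly rate r = 17.1%/12 = 1.425% = 0.01425.
Recurrence: B ← B·(1+r) − $130.00.
Month 1: interest $114.36; balance after payment $8,009.36.
Month 2: interest $114.13; balance after payment $7,993.49.
Closed form: n = −ln(1 − rB₀/P)/ln(1+r) = −ln(0.12034)/ln(1.01425) ≈ 149.650, so the balance reaches zero during payment 150.

150 payments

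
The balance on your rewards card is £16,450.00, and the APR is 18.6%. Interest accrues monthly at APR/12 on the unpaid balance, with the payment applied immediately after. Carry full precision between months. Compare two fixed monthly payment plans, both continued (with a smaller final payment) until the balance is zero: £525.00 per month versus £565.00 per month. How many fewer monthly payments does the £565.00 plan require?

4 fewer payments

Monthly rate r = 18.6%/12 = 1.55% = 0.0155.
At £525.00/mo: n = ⌈−ln(1 − rB₀/P)/ln(1+r)⌉ = 44 payments (last £120.05); total interest = total paid − £16,450.00 = £6,245.05.
At £565.00/mo: 40 payments (last £11.47); total interest £5,596.47.
Payments saved = 44 − 40 = 4.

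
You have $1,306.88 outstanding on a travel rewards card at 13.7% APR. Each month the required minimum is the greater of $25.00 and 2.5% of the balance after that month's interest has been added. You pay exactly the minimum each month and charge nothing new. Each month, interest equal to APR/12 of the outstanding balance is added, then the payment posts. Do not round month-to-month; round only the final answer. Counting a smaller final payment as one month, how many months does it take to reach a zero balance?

73 months

Monthly rate r = 13.7%/12 = 1.14167% = 0.0114167.
While 2.5% of the post-interest balance exceeds $25.00, each month B ← (B·(1+r))·(1 − 0.025), i.e. B shrinks by the factor (1+r)·0.975 = 0.98613.
This holds for months 1–20. Entering month 21 the balance is $988.39; 2.5% of the post-interest balance is now below $25.00, so the flat $25.00 minimum applies from here.
From month 21 a fixed $25.00 at rate r clears $988.39 in 53 more payments. Total: 20 + 53 = 73 months.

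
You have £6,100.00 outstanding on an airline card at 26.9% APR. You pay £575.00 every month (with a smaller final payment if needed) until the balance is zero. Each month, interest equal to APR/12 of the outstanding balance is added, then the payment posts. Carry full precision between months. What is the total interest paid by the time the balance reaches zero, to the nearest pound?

Monthly rate r = 26.9%/12 = 2.24167% = 0.0224167.
Payoff takes n = ⌈−ln(1 − rB₀/P)/ln(1+r)⌉ = ⌈12.250⌉ = 13 payments; the last is £144.69.
Total paid = 12·£575.00 + £144.69 = £7,044.69.
Total interest = total paid − principal = £7,044.69 − £6,100.00 = £944.69.

£945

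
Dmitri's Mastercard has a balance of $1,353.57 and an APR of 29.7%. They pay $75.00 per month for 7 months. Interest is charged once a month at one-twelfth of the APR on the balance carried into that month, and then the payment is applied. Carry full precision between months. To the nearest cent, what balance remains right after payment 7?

$1,040.59

Monthly rate r = 29.7%/12 = 2.475% = 0.02475.
Each month: B ← B·(1+r) − $75.00.
Month 1: interest $33.50; balance after payment $1,312.07.
Month 2: interest $32.47; balance after payment $1,269.54.
Month 3: interest $31.42; balance after payment $1,225.97.
Month 4: interest $30.34; balance after payment $1,181.31.
Month 5: interest $29.24; balance after payment $1,135.55.
Month 6: interest $28.10; balance after payment $1,088.65.
Month 7: interest $26.94; balance after payment $1,040.59.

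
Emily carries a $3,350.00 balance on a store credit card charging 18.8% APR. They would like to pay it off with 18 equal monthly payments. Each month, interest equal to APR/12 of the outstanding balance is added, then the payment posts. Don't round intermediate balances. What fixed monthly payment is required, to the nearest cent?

$215.03

Monthly rate r = 18.8%/12 = 1.56667% = 0.0156667.
Level-payment amortization: P = B₀·r / (1 − (1+r)^(−n)) = 3350.00·0.0156667 / (1 − 1.01567^(−18)).
Denominator 1 − (1+r)^(−18) = 0.244075522.
P = 52.4833 / 0.244075522 ≈ 215.03.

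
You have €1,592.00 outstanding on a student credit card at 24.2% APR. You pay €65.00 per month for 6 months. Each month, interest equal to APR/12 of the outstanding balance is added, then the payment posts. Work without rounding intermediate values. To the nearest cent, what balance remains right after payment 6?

€1,384.41

Monthly rate r = 24.2%/12 = 2.01667% = 0.0201667.
Each month: B ← B·(1+r) − €65.00.
Month 1: interest €32.11; balance after payment €1,559.11.
Month 2: interest €31.44; balance after payment €1,525.55.
Month 3: interest €30.77; balance after payment €1,491.31.
Month 4: interest €30.07; balance after payment €1,456.39.
Month 5: interest €29.37; balance after payment €1,420.76.
Month 6: interest €28.65; balance after payment €1,384.41.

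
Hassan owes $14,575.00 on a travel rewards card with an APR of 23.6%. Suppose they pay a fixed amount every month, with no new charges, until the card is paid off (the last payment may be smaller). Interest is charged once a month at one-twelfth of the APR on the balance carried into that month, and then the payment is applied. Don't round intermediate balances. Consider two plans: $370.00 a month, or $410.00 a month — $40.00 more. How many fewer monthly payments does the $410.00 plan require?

Monthly rate r = 23.6%/12 = 1.96667% = 0.0196667.
At $370.00/mo: n = ⌈−ln(1 − rB₀/P)/ln(1+r)⌉ = 77 payments (last $194.59); total interest = total paid − $14,575.00 = $13,739.59.
At $410.00/mo: 62 payments (last $275.43); total interest $10,710.43.
Payments saved = 77 − 62 = 15.

15 fewer payments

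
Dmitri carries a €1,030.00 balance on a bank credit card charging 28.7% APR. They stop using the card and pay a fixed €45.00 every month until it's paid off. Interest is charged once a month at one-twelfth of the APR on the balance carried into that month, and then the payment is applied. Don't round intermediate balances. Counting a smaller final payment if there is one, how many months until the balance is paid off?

34 payments

Monthly rate r = 28.7%/12 = 2.39167% = 0.0239167.
Recurrence: B ← B·(1+r) − €45.00.
Month 1: interest €24.63; balance after payment €1,009.63.
Month 2: interest €24.15; balance after payment €988.78.
Closed form: n = −ln(1 − rB₀/P)/ln(1+r) = −ln(0.45257)/ln(1.02392) ≈ 33.543, so the balance reaches zero during payment 34.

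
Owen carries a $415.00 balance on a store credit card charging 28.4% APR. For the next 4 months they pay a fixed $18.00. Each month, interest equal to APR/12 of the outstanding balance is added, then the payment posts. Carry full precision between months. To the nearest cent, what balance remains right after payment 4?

Monthly rate r = 28.4%/12 = 2.36667% = 0.0236667.
Each month: B ← B·(1+r) − $18.00.
Month 1: interest $9.82; balance after payment $406.82.
Month 2: interest $9.63; balance after payment $398.45.
Month 3: interest $9.43; balance after payment $389.88.
Month 4: interest $9.23; balance after payment $381.11.

$381.11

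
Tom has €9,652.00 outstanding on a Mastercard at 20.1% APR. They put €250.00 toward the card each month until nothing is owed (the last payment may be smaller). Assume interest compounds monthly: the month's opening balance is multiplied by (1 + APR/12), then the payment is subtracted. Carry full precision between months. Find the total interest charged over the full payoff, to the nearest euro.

Monthly rate r = 20.1%/12 = 1.675% = 0.01675.
Payoff takes n = ⌈−ln(1 − rB₀/P)/ln(1+r)⌉ = ⌈62.632⌉ = 63 payments; the last is €158.42.
Total paid = 62·€250.00 + €158.42 = €15,658.42.
Total interest = total paid − principal = €15,658.42 − €9,652.00 = €6,006.42.

€6,006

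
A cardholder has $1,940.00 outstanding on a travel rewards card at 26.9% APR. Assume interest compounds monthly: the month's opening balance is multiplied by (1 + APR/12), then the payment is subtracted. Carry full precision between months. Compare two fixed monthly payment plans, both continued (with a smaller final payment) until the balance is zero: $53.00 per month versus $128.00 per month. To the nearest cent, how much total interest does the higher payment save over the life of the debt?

Monthly rate r = 26.9%/12 = 2.24167% = 0.0224167.
At $53.00/mo: n = ⌈−ln(1 − rB₀/P)/ln(1+r)⌉ = 78 payments (last $25.85); total interest = total paid − $1,940.00 = $2,166.85.
At $128.00/mo: 19 payments (last $93.22); total interest $457.22.
Interest saved = $2,166.85 − $457.22 = $1,709.63.

$1,709.63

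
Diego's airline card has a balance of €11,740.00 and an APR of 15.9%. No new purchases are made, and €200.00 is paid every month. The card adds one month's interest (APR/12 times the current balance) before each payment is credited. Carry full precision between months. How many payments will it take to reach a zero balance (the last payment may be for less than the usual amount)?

Monthly rate r = 15.9%/12 = 1.325% = 0.01325.
Recurrence: B ← B·(1+r) − €200.00.
Month 1: interest €155.56; balance after payment €11,695.56.
Month 2: interest €154.97; balance after payment €11,650.52.
Closed form: n = −ln(1 − rB₀/P)/ln(1+r) = −ln(0.22223)/ln(1.01325) ≈ 114.265, so the balance reaches zero during payment 115.

115 payments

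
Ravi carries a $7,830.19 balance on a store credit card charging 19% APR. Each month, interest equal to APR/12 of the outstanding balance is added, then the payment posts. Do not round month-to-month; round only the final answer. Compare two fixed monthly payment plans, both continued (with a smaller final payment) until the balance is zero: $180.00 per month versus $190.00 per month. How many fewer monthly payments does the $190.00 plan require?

Monthly rate r = 19%/12 = 1.58333% = 0.0158333.
At $180.00/mo: n = ⌈−ln(1 − rB₀/P)/ln(1+r)⌉ = 75 payments (last $54.44); total interest = total paid − $7,830.19 = $5,544.25.
At $190.00/mo: 68 payments (last $54.90); total interest $4,954.71.
Payments saved = 75 − 68 = 7.

7 fewer payments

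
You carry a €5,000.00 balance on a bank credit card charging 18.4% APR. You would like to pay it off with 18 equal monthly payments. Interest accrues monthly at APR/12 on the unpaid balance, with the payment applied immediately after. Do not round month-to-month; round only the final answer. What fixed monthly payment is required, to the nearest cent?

€319.98

Monthly rate r = 18.4%/12 = 1.53333% = 0.0153333.
Level-payment amortization: P = B₀·r / (1 − (1+r)^(−n)) = 5000.00·0.0153333 / (1 − 1.01533^(−18)).
Denominator 1 − (1+r)^(−18) = 0.239595982.
P = 76.6667 / 0.239595982 ≈ 319.98.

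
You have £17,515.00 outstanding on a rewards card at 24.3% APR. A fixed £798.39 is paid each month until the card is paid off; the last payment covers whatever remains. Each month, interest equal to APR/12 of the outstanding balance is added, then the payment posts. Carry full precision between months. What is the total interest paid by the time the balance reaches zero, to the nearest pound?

£5,881

Monthly rate r = 24.3%/12 = 2.025% = 0.02025.
Payoff takes n = ⌈−ln(1 − rB₀/P)/ln(1+r)⌉ = ⌈29.301⌉ = 30 payments; the last is £242.23.
Total paid = 29·£798.39 + £242.23 = £23,395.54.
Total interest = total paid − principal = £23,395.54 − £17,515.00 = £5,880.54.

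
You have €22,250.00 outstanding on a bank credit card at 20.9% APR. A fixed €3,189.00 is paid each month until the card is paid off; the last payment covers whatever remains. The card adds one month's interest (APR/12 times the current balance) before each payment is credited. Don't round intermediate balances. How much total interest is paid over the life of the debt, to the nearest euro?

€1,685

Monthly rate r = 20.9%/12 = 1.74167% = 0.0174167.
Payoff takes n = ⌈−ln(1 − rB₀/P)/ln(1+r)⌉ = ⌈7.503⌉ = 8 payments; the last is €1,612.34.
Total paid = 7·€3,189.00 + €1,612.34 = €23,935.34.
Total interest = total paid − principal = €23,935.34 − €22,250.00 = €1,685.34.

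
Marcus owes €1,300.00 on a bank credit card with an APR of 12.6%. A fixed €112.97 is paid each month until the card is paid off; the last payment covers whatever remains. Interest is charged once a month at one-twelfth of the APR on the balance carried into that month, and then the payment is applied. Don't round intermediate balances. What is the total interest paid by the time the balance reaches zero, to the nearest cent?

€92.89

Monthly rate r = 12.6%/12 = 1.05% = 0.0105.
Payoff takes n = ⌈−ln(1 − rB₀/P)/ln(1+r)⌉ = ⌈12.329⌉ = 13 payments; the last is €37.25.
Total paid = 12·€112.97 + €37.25 = €1,392.89.
Total interest = total paid − principal = €1,392.89 − €1,300.00 = €92.89.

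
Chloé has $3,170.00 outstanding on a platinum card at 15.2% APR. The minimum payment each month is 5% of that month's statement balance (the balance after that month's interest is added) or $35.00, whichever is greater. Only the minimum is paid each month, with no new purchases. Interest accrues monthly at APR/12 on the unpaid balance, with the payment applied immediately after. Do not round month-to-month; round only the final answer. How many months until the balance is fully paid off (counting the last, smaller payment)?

Monthly rate r = 15.2%/12 = 1.26667% = 0.0126667.
While 5% of the post-interest balance exceeds $35.00, each month B ← (B·(1+r))·(1 − 0.05), i.e. B shrinks by the factor (1+r)·0.95 = 0.96203.
This holds for months 1–40. Entering month 41 the balance is $674.01; 5% of the post-interest balance is now below $35.00, so the flat $35.00 minimum applies from here.
From month 41 a fixed $35.00 at rate r clears $674.01 in 23 more payments. Total: 40 + 23 = 63 months.

63 months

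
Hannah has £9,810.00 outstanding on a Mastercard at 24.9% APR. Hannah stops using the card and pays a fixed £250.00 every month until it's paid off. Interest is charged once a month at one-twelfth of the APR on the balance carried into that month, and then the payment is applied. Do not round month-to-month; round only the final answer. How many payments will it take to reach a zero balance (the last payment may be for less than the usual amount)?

82 payments

Monthly rate r = 24.9%/12 = 2.075% = 0.02075.
Recurrence: B ← B·(1+r) − £250.00.
Month 1: interest £203.56; balance after payment £9,763.56.
Month 2: interest £202.59; balance after payment £9,716.15.
Closed form: n = −ln(1 − rB₀/P)/ln(1+r) = −ln(0.18577)/ln(1.02075) ≈ 81.959, so the balance reaches zero during payment 82.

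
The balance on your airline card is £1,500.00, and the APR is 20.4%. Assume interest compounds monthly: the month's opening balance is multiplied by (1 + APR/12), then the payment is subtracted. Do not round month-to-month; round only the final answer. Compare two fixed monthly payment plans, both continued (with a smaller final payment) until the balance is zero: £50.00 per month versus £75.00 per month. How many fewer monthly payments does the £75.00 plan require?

18 fewer payments

Monthly rate r = 20.4%/12 = 1.7% = 0.017.
At £50.00/mo: n = ⌈−ln(1 − rB₀/P)/ln(1+r)⌉ = 43 payments (last £15.96); total interest = total paid − £1,500.00 = £615.96.
At £75.00/mo: 25 payments (last £48.84); total interest £348.84.
Payments saved = 43 − 25 = 18.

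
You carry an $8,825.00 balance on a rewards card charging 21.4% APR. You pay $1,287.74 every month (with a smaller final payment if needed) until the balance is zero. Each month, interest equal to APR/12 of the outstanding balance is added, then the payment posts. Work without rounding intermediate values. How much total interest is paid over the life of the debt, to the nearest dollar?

Monthly rate r = 21.4%/12 = 1.78333% = 0.0178333.
Payoff takes n = ⌈−ln(1 − rB₀/P)/ln(1+r)⌉ = ⌈7.374⌉ = 8 payments; the last is $484.84.
Total paid = 7·$1,287.74 + $484.84 = $9,499.02.
Total interest = total paid − principal = $9,499.02 − $8,825.00 = $674.02.

$674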